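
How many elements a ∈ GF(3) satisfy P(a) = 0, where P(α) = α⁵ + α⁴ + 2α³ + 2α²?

Evaluate at each of the 3 elements of GF(3):
P(0) = 0 → root; P(1) = 0 → root; P(2) = 0 → root.
Roots: {0, 1, 2}.

3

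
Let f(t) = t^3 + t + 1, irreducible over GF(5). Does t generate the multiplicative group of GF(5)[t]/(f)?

|GF(5^3)^×| = 5^3 − 1 = 124. Prime factorization: 124 = 2^2·31.
f is primitive ⇔ t has order 124 in GF(5)[t]/(f), i.e. t^(124/q) ≠ 1 for each prime q | 124.
t^(62) mod f = 1
t^(4) mod f = 4t^2 + 4t.
Since t^(62) = 1, the order of t divides 62 < 124; not primitive.

No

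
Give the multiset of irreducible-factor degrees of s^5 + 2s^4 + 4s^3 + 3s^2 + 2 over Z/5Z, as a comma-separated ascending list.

Write f(s) = s^5 + 2s^4 + 4s^3 + 3s^2 + 2.
Roots in Z/5Z: f(0) = 2; f(1) = 2; f(2) = 0 → root; f(3) = 2; f(4) = 2.
Linear factors from roots: (s + 3).
Complete factorization: f(s) = (s + 3)·(s^4 + 4s^3 + 2s^2 + 2s + 4).
Factor degrees with multiplicity: 1 + 4 = 5.

1, 4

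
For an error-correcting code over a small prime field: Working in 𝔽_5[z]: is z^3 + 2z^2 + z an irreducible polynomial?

Write f(z) = z^3 + 2z^2 + z.
Check for roots in 𝔽_5: f(0) = 0 → root; f(1) = 4; f(2) = 3; f(3) = 3; f(4) = 0 → root.
f(0) = 0, so (z) divides f(z); f is reducible.

No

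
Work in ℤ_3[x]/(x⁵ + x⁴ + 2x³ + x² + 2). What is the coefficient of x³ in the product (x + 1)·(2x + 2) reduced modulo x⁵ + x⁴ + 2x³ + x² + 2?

Multiply in ℤ_3[x]: (x + 1)·(2x + 2) = 2x² + x + 2.
Reduced: 2x² + x + 2.

0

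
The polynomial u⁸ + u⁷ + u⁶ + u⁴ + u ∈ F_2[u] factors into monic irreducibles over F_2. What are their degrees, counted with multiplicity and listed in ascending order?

1, 2, 2, 3

Write f(u) = u⁸ + u⁷ + u⁶ + u⁴ + u.
Roots in F_2: f(0) = 0 → root; f(1) = 1.
Linear factors from roots: (u).
Complete factorization: f(u) = (u)·(u² + u + 1)^2·(u³ + u² + 1).
Factor degrees with multiplicity: 1 + 2 + 2 + 3 = 8.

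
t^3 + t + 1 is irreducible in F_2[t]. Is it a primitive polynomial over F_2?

Yes

Write f(t) = t^3 + t + 1.
|GF(2^3)^×| = 2^3 − 1 = 7. Prime factorization: 7 = 7.
f is primitive ⇔ t has order 7 in GF(2)[t]/(f), i.e. t^(7/q) ≠ 1 for each prime q | 7.
t^(1) mod f = t.
None equal 1, so t has full order 7; f is primitive.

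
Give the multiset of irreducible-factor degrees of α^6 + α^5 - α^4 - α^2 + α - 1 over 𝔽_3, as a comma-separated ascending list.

Write h(α) = α^6 + α^5 - α^4 - α^2 + α - 1.
Roots in 𝔽_3: h(0) = 2; h(1) = 0 → root; h(2) = 2.
Linear factors from roots: (α - 1).
Complete factorization: h(α) = (α - 1)^3·(α^3 + α^2 - α + 1).
Factor degrees with multiplicity: 1 + 1 + 1 + 3 = 6.

1, 1, 1, 3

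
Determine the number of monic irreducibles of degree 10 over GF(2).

99

Gauss's count: N_{2}(10) = (1/10) Σ_{d|10} μ(10/d)·2^d.
Divisors of 10: 1, 2, 5, 10; μ(10/d) for each: 1, -1, -1, 1.
Σ = 2^1 − 2^2 − 2^5 + 2^10 = 990.
N = 990/10 = 99.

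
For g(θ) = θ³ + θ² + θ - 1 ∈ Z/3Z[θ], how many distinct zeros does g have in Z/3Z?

Evaluate at each of the 3 elements of Z/3Z:
g(0) = 2; g(1) = 2; g(2) = 1.
No element is a root.

0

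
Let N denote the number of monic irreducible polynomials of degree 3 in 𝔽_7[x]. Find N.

By the necklace-counting formula, N_7(3) = (1/3) Σ_{d|3} μ(3/d)·7^d.
Divisors of 3: 1, 3; μ(3/d) for each: -1, 1.
Σ = − 7^1 + 7^3 = 336.
N = 336/3 = 112.

112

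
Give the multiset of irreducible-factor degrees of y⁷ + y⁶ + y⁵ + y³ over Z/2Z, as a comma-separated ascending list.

1, 1, 1, 1, 3

Write h(y) = y⁷ + y⁶ + y⁵ + y³.
Roots in Z/2Z: h(0) = 0 → root; h(1) = 0 → root.
Linear factors from roots: (y), (y + 1).
Complete factorization: h(y) = (y + 1)·(y)^3·(y³ + y + 1).
Factor degrees with multiplicity: 1 + 1 + 1 + 1 + 3 = 7.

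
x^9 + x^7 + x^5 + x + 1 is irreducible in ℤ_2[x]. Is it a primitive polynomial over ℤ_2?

Yes

Write f(x) = x^9 + x^7 + x^5 + x + 1.
|GF(2^9)^×| = 2^9 − 1 = 511. Prime factorization: 511 = 7·73.
f is primitive ⇔ x has order 511 in GF(2)[x]/(f), i.e. x^(511/q) ≠ 1 for each prime q | 511.
x^(73) mod f = x^3 + x.
x^(7) mod f = x^7.
None equal 1, so x has full order 511; f is primitive.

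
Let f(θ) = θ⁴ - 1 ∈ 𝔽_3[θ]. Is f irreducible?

No

Check for roots in 𝔽_3: f(0) = 2; f(1) = 0 → root; f(2) = 0 → root.
f(1) = 0, so (θ − 1) divides f(θ); f is reducible.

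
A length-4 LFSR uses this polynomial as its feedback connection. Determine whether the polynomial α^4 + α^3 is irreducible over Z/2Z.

No

Write P(α) = α^4 + α^3.
Check for roots in Z/2Z: P(0) = 0 → root; P(1) = 0 → root.
P(0) = 0, so (α) divides P(α); P is reducible.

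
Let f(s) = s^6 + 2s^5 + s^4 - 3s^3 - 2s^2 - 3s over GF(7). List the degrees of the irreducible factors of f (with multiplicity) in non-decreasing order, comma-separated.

Linear factors from roots: (s).
Complete factorization: f(s) = (s)·(s^2 - 3s - 2)·(s^3 - 2s^2 - 3s - 2).
Factor degrees with multiplicity: 1 + 2 + 3 = 6.

1, 2, 3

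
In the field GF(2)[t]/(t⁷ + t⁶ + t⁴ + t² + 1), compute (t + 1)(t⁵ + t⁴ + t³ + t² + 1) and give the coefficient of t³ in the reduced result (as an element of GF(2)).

0

Multiply in GF(2)[t]: (t + 1)·(t⁵ + t⁴ + t³ + t² + 1) = t⁶ + t² + t + 1.
Reduced: t⁶ + t² + t + 1.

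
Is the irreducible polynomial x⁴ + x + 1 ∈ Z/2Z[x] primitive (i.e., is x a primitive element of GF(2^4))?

Write f(x) = x⁴ + x + 1.
|GF(2^4)^×| = 2^4 − 1 = 15. Prime factorization: 15 = 3·5.
f is primitive ⇔ x has order 15 in GF(2)[x]/(f), i.e. x^(15/q) ≠ 1 for each prime q | 15.
x^(5) mod f = x² + x.
x^(3) mod f = x³.
None equal 1, so x has full order 15; f is primitive.

Yes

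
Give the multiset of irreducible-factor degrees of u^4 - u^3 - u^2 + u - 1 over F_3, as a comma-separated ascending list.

4

Write f(u) = u^4 - u^3 - u^2 + u - 1.
Roots in F_3: f(0) = 2; f(1) = 2; f(2) = 2.
Complete factorization: f(u) = (u^4 - u^3 - u^2 + u - 1).
Factor degrees with multiplicity: 4 = 4.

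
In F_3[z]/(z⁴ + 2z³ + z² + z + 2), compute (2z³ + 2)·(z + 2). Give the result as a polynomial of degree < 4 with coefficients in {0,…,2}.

z^2

Multiply in F_3[z]: (2z³ + 2)·(z + 2) = 2z⁴ + z³ + 2z + 1.
Reduce using z⁴ ≡ z³ + 2z² + 2z + 1 (mod z⁴ + 2z³ + z² + z + 2).
Reduced: z².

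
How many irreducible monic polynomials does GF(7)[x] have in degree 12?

Gauss's count: N_{7}(12) = (1/12) Σ_{d|12} μ(12/d)·7^d.
Divisors of 12: 1, 2, 3, 4, 6, 12; μ(12/d) for each: 0, 1, 0, -1, -1, 1.
Σ = 7^2 − 7^4 − 7^6 + 7^12 = 13841167200.
N = 13841167200/12 = 1153430600.

1153430600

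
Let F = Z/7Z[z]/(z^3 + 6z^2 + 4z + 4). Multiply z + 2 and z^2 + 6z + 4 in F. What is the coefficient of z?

5

Multiply in Z/7Z[z]: (z + 2)·(z^2 + 6z + 4) = z^3 + z^2 + 2z + 1.
Reduce using z^3 ≡ z^2 + 3z + 3 (mod z^3 + 6z^2 + 4z + 4).
Reduced: 2z^2 + 5z + 4.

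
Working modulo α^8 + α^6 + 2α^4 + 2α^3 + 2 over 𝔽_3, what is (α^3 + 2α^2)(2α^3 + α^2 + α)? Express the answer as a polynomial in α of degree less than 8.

2α^6 + 2α^5 + 2α^3

Multiply in 𝔽_3[α]: (α^3 + 2α^2)·(2α^3 + α^2 + α) = 2α^6 + 2α^5 + 2α^3.
Reduced: 2α^6 + 2α^5 + 2α^3.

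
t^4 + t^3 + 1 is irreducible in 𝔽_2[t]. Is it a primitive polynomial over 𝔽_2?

Write f(t) = t^4 + t^3 + 1.
|GF(2^4)^×| = 2^4 − 1 = 15. Prime factorization: 15 = 3·5.
f is primitive ⇔ t has order 15 in GF(2)[t]/(f), i.e. t^(15/q) ≠ 1 for each prime q | 15.
t^(5) mod f = t^3 + t + 1.
t^(3) mod f = t^3.
None equal 1, so t has full order 15; f is primitive.

Yes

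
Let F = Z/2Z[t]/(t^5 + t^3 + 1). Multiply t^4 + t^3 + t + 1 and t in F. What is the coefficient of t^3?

1

Multiply in Z/2Z[t]: (t^4 + t^3 + t + 1)·(t) = t^5 + t^4 + t^2 + t.
Reduce using t^5 ≡ t^3 + 1 (mod t^5 + t^3 + 1).
Reduced: t^4 + t^3 + t^2 + t + 1.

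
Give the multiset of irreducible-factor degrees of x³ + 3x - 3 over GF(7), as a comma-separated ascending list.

Write g(x) = x³ + 3x - 3.
Linear factors from roots: (x + 1).
Complete factorization: g(x) = (x + 1)·(x² - x - 3).
Factor degrees with multiplicity: 1 + 2 = 3.

1, 2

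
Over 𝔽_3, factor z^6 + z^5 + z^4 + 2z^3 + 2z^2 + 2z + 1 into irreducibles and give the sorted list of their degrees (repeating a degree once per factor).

Write g(z) = z^6 + z^5 + z^4 + 2z^3 + 2z^2 + 2z + 1.
Roots in 𝔽_3: g(0) = 1; g(1) = 1; g(2) = 0 → root.
Linear factors from roots: (z + 1).
Complete factorization: g(z) = (z + 1)·(z^2 + 2z + 2)·(z^3 + z^2 + 2).
Factor degrees with multiplicity: 1 + 2 + 3 = 6.

1, 2, 3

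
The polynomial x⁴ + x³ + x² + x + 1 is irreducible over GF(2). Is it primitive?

Write f(x) = x⁴ + x³ + x² + x + 1.
|GF(2^4)^×| = 2^4 − 1 = 15. Prime factorization: 15 = 3·5.
f is primitive ⇔ x has order 15 in GF(2)[x]/(f), i.e. x^(15/q) ≠ 1 for each prime q | 15.
x^(5) mod f = 1
x^(3) mod f = x³.
Since x^(5) = 1, the order of x divides 5 < 15; not primitive.

No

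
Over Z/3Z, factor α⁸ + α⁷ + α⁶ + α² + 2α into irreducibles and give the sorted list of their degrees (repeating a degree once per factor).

1, 1, 1, 2, 3

Write g(α) = α⁸ + α⁷ + α⁶ + α² + 2α.
Roots in Z/3Z: g(0) = 0 → root; g(1) = 0 → root; g(2) = 0 → root.
Linear factors from roots: (α), (α + 2), (α + 1).
Complete factorization: g(α) = (α)·(α + 1)·(α + 2)·(α² + 2α + 2)·(α³ + 2α² + 2α + 2).
Factor degrees with multiplicity: 1 + 1 + 1 + 2 + 3 = 8.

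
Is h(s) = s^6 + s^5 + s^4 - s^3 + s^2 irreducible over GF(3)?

Check for roots in GF(3): h(0) = 0 → root; h(1) = 0 → root; h(2) = 0 → root.
h(0) = 0, so (s) divides h(s); h is reducible.

No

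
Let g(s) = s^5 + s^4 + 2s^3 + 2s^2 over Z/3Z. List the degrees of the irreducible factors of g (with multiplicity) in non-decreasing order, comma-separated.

Roots in Z/3Z: g(0) = 0 → root; g(1) = 0 → root; g(2) = 0 → root.
Linear factors from roots: (s), (s + 2), (s + 1).
Complete factorization: g(s) = (s + 2)·(s)^2·(s + 1)^2.
Factor degrees with multiplicity: 1 + 1 + 1 + 1 + 1 = 5.

1, 1, 1, 1, 1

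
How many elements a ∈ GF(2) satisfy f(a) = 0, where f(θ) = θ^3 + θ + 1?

Evaluate at each of the 2 elements of GF(2):
f(0) = 1; f(1) = 1.
No element is a root.

0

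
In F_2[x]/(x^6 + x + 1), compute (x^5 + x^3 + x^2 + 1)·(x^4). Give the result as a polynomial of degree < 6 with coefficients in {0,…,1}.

x^3 + x^2 + 1

Multiply in F_2[x]: (x^5 + x^3 + x^2 + 1)·(x^4) = x^9 + x^7 + x^6 + x^4.
Reduce using x^6 ≡ x + 1 (mod x^6 + x + 1).
Reduced: x^3 + x^2 + 1.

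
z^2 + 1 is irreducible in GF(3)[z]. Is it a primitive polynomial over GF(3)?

Write f(z) = z^2 + 1.
|GF(3^2)^×| = 3^2 − 1 = 8. Prime factorization: 8 = 2^3.
f is primitive ⇔ z has order 8 in GF(3)[z]/(f), i.e. z^(8/q) ≠ 1 for each prime q | 8.
z^(4) mod f = 1
Since z^(4) = 1, the order of z divides 4 < 8; not primitive.

No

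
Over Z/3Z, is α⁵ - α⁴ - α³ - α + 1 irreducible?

Yes

Write h(α) = α⁵ - α⁴ - α³ - α + 1.
Check for roots in Z/3Z: h(0) = 1; h(1) = 2; h(2) = 1.
No roots, so no linear factors.
Monic irreducibles of degree 2 over GF(3): α² + 1, α² + α - 1, α² - α - 1.
None of them divide h (all give nonzero remainder).
No irreducible factor of degree ≤ 2 exists, so h is irreducible over GF(3).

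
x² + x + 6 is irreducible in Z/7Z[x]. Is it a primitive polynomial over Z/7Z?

Write f(x) = x² + x + 6.
|GF(7^2)^×| = 7^2 − 1 = 48. Prime factorization: 48 = 2^4·3.
f is primitive ⇔ x has order 48 in GF(7)[x]/(f), i.e. x^(48/q) ≠ 1 for each prime q | 48.
x^(24) mod f = 6.
x^(16) mod f = 1
Since x^(16) = 1, the order of x divides 16 < 48; not primitive.

No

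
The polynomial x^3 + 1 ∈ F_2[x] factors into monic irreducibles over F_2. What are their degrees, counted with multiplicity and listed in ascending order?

Write g(x) = x^3 + 1.
Roots in F_2: g(0) = 1; g(1) = 0 → root.
Linear factors from roots: (x + 1).
Complete factorization: g(x) = (x + 1)·(x^2 + x + 1).
Factor degrees with multiplicity: 1 + 2 = 3.

1, 2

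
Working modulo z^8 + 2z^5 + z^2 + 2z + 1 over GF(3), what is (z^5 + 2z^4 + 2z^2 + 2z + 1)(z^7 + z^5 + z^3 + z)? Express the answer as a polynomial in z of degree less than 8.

Multiply in GF(3)[z]: (z^5 + 2z^4 + 2z^2 + 2z + 1)·(z^7 + z^5 + z^3 + z) = z^12 + 2z^11 + z^10 + z^9 + 2z^7 + 2z^5 + 2z^4 + 2z^2 + z.
Reduce using z^8 ≡ z^5 + 2z^2 + z + 2 (mod z^8 + 2z^5 + z^2 + 2z + 1).
Reduced: z^6 + 2z^4 + z^2 + z + 1.

z^6 + 2z^4 + z^2 + z + 1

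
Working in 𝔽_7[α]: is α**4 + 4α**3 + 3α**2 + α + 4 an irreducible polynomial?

Yes

Write f(α) = α**4 + 4α**3 + 3α**2 + α + 4.
Check for roots in 𝔽_7: f(0) = 4; f(1) = 6; f(2) = 3; f(3) = 6; f(4) = 1; f(5) = 5; f(6) = 3.
No roots, so no linear factors.
Degree-2 irreducible divisors: test the 21 monic irreducibles of degree 2 over GF(7).
None of them divide f (all give nonzero remainder).
No irreducible factor of degree ≤ 2 exists, so f is irreducible over GF(7).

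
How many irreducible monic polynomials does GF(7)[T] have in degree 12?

1153430600

x^(7^12) − x is the product of all monic irreducibles of degree dividing 12; Möbius inversion gives N = (1/12) Σ μ(12/d)·7^d.
Divisors of 12: 1, 2, 3, 4, 6, 12; μ(12/d) for each: 0, 1, 0, -1, -1, 1.
Σ = 7^2 − 7^4 − 7^6 + 7^12 = 13841167200.
N = 13841167200/12 = 1153430600.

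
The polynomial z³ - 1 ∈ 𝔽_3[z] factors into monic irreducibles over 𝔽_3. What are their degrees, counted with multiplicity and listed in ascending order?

Write g(z) = z³ - 1.
Roots in 𝔽_3: g(0) = 2; g(1) = 0 → root; g(2) = 1.
Linear factors from roots: (z - 1).
Complete factorization: g(z) = (z - 1)^3.
Factor degrees with multiplicity: 1 + 1 + 1 = 3.

1, 1, 1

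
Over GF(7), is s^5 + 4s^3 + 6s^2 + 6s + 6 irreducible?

Write g(s) = s^5 + 4s^3 + 6s^2 + 6s + 6.
Check for roots in GF(7): g(0) = 6; g(1) = 2; g(2) = 1; g(3) = 2; g(4) = 6; g(5) = 3; g(6) = 1.
No roots, so no linear factors.
Degree-2 irreducible divisors: test the 21 monic irreducibles of degree 2 over GF(7).
None of them divide g (all give nonzero remainder).
No irreducible factor of degree ≤ 2 exists, so g is irreducible over GF(7).

Yes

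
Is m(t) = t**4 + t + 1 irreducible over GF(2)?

Yes

Check for roots in GF(2): m(0) = 1; m(1) = 1.
No roots, so no linear factors.
Monic irreducibles of degree 2 over GF(2): t**2 + t + 1.
None of them divide m (all give nonzero remainder).
No irreducible factor of degree ≤ 2 exists, so m is irreducible over GF(2).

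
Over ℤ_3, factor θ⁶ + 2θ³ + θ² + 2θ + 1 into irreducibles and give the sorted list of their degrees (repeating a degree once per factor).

Write h(θ) = θ⁶ + 2θ³ + θ² + 2θ + 1.
Roots in ℤ_3: h(0) = 1; h(1) = 1; h(2) = 2.
Complete factorization: h(θ) = (θ² + 2θ + 2)·(θ⁴ + θ³ + 2θ² + 2θ + 2).
Factor degrees with multiplicity: 2 + 4 = 6.

2, 4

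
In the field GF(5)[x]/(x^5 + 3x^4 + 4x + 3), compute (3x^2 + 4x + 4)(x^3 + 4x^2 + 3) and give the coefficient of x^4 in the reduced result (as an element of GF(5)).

Multiply in GF(5)[x]: (3x^2 + 4x + 4)·(x^3 + 4x^2 + 3) = 3x^5 + x^4 + 2x + 2.
Reduce using x^5 ≡ 2x^4 + x + 2 (mod x^5 + 3x^4 + 4x + 3).
Reduced: 2x^4 + 3.

2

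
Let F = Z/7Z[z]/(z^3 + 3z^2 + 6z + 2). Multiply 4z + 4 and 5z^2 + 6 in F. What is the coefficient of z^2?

2

Multiply in Z/7Z[z]: (4z + 4)·(5z^2 + 6) = 6z^3 + 6z^2 + 3z + 3.
Reduce using z^3 ≡ 4z^2 + z + 5 (mod z^3 + 3z^2 + 6z + 2).
Reduced: 2z^2 + 2z + 5.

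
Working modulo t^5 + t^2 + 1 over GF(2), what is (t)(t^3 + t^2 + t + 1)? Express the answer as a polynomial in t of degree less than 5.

Multiply in GF(2)[t]: (t)·(t^3 + t^2 + t + 1) = t^4 + t^3 + t^2 + t.
Reduced: t^4 + t^3 + t^2 + t.

t^4 + t^3 + t^2 + t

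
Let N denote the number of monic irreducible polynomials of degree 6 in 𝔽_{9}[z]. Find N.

By the necklace-counting formula, N_9(6) = (1/6) Σ_{d|6} μ(6/d)·9^d.
Divisors of 6: 1, 2, 3, 6; μ(6/d) for each: 1, -1, -1, 1.
Σ = 9^1 − 9^2 − 9^3 + 9^6 = 530640.
N = 530640/6 = 88440.

88440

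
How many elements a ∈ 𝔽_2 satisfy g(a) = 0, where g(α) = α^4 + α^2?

2

Evaluate at each of the 2 elements of 𝔽_2:
g(0) = 0 → root; g(1) = 0 → root.
Roots: {0, 1}.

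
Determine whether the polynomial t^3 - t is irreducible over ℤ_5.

No

Write m(t) = t^3 - t.
Check for roots in ℤ_5: m(0) = 0 → root; m(1) = 0 → root; m(2) = 1; m(3) = 4; m(4) = 0 → root.
m(0) = 0, so (t) divides m(t); m is reducible.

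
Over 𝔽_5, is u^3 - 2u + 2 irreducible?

Yes

Write P(u) = u^3 - 2u + 2.
Check for roots in 𝔽_5: P(0) = 2; P(1) = 1; P(2) = 1; P(3) = 3; P(4) = 3.
No roots. A degree-3 polynomial over a field with no linear factor is irreducible.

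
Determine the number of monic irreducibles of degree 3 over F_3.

8

The number of monic irreducibles of degree 3 over GF(3) is (1/3)·Σ_{d∣3} μ(3/d) 3^d.
Divisors of 3: 1, 3; μ(3/d) for each: -1, 1.
Σ = − 3^1 + 3^3 = 24.
N = 24/3 = 8.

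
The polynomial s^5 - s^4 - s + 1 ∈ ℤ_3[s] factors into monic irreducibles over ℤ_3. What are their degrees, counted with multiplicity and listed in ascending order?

1, 1, 1, 2

Write f(s) = s^5 - s^4 - s + 1.
Roots in ℤ_3: f(0) = 1; f(1) = 0 → root; f(2) = 0 → root.
Linear factors from roots: (s - 1), (s + 1).
Complete factorization: f(s) = (s + 1)·(s - 1)^2·(s^2 + 1).
Factor degrees with multiplicity: 1 + 1 + 1 + 2 = 5.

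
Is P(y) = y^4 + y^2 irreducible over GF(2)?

No

Check for roots in GF(2): P(0) = 0 → root; P(1) = 0 → root.
P(0) = 0, so (y) divides P(y); P is reducible.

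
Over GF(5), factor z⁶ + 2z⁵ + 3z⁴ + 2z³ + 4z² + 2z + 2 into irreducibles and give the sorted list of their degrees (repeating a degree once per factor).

6

Write g(z) = z⁶ + 2z⁵ + 3z⁴ + 2z³ + 4z² + 2z + 2.
Roots in GF(5): g(0) = 2; g(1) = 1; g(2) = 4; g(3) = 1; g(4) = 4.
Complete factorization: g(z) = (z⁶ + 2z⁵ + 3z⁴ + 2z³ + 4z² + 2z + 2).
Factor degrees with multiplicity: 6 = 6.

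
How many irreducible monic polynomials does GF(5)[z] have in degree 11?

x^(5^11) − x is the product of all monic irreducibles of degree dividing 11; Möbius inversion gives N = (1/11) Σ μ(11/d)·5^d.
Divisors of 11: 1, 11; μ(11/d) for each: -1, 1.
Σ = − 5^1 + 5^11 = 48828120.
N = 48828120/11 = 4438920.

4438920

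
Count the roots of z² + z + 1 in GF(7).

Write f(z) = z² + z + 1.
Evaluate at each of the 7 elements of GF(7):
f(0) = 1; f(1) = 3; f(2) = 0 → root; f(3) = 6; f(4) = 0 → root; f(5) = 3; f(6) = 1.
Roots: {2, 4}.

2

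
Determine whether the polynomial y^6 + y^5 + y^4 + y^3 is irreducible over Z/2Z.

No

Write m(y) = y^6 + y^5 + y^4 + y^3.
Check for roots in Z/2Z: m(0) = 0 → root; m(1) = 0 → root.
m(0) = 0, so (y) divides m(y); m is reducible.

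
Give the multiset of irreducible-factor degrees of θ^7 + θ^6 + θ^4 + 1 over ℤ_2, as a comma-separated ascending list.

1, 2, 4

Write h(θ) = θ^7 + θ^6 + θ^4 + 1.
Roots in ℤ_2: h(0) = 1; h(1) = 0 → root.
Linear factors from roots: (θ + 1).
Complete factorization: h(θ) = (θ + 1)·(θ^2 + θ + 1)·(θ^4 + θ^3 + 1).
Factor degrees with multiplicity: 1 + 2 + 4 = 7.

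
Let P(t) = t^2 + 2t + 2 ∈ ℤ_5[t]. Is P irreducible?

No

Check for roots in ℤ_5: P(0) = 2; P(1) = 0 → root; P(2) = 0 → root; P(3) = 2; P(4) = 1.
P(1) = 0, so (t − 1) divides P(t); P is reducible.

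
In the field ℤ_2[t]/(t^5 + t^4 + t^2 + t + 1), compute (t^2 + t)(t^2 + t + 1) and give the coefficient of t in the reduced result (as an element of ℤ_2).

Multiply in ℤ_2[t]: (t^2 + t)·(t^2 + t + 1) = t^4 + t.
Reduced: t^4 + t.

1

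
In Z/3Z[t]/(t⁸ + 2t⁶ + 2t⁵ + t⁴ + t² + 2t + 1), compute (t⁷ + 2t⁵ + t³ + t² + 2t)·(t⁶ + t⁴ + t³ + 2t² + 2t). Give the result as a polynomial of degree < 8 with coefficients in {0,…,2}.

Multiply in Z/3Z[t]: (t⁷ + 2t⁵ + t³ + t² + 2t)·(t⁶ + t⁴ + t³ + 2t² + 2t) = t¹³ + t¹⁰ + 2t⁹ + 2t⁸ + t⁷ + 2t⁵ + t².
Reduce using t⁸ ≡ t⁶ + t⁵ + 2t⁴ + 2t² + t + 2 (mod t⁸ + 2t⁶ + 2t⁵ + t⁴ + t² + 2t + 1).
Reduced: 2t³ + 2t² + 1.

2t^3 + 2t^2 + 1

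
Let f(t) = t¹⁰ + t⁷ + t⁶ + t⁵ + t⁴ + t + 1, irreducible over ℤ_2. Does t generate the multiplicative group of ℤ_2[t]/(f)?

Yes

|GF(2^10)^×| = 2^10 − 1 = 1023. Prime factorization: 1023 = 3·11·31.
f is primitive ⇔ t has order 1023 in GF(2)[t]/(f), i.e. t^(1023/q) ≠ 1 for each prime q | 1023.
t^(341) mod f = t⁹ + t⁷ + t⁵ + t⁴ + t³ + t² + 1.
t^(93) mod f = t⁸ + t⁷ + t⁶ + t⁵ + t + 1.
t^(33) mod f = t⁹ + t⁶ + t⁵ + 1.
None equal 1, so t has full order 1023; f is primitive.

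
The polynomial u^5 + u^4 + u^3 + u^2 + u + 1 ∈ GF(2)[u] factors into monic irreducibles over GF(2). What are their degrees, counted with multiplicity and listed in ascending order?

Write h(u) = u^5 + u^4 + u^3 + u^2 + u + 1.
Roots in GF(2): h(0) = 1; h(1) = 0 → root.
Linear factors from roots: (u + 1).
Complete factorization: h(u) = (u + 1)·(u^2 + u + 1)^2.
Factor degrees with multiplicity: 1 + 2 + 2 = 5.

1, 2, 2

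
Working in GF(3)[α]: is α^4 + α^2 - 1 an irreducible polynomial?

Write m(α) = α^4 + α^2 - 1.
Check for roots in GF(3): m(0) = 2; m(1) = 1; m(2) = 1.
No roots, so no linear factors.
Monic irreducibles of degree 2 over GF(3): α^2 + 1, α^2 + α - 1, α^2 - α - 1.
None of them divide m (all give nonzero remainder).
No irreducible factor of degree ≤ 2 exists, so m is irreducible over GF(3).

Yes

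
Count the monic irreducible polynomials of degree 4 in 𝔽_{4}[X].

x^(4^4) − x is the product of all monic irreducibles of degree dividing 4; Möbius inversion gives N = (1/4) Σ μ(4/d)·4^d.
Divisors of 4: 1, 2, 4; μ(4/d) for each: 0, -1, 1.
Σ = − 4^2 + 4^4 = 240.
N = 240/4 = 60.

60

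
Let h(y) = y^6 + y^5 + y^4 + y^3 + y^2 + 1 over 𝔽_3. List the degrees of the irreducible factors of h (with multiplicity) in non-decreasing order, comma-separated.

Roots in 𝔽_3: h(0) = 1; h(1) = 0 → root; h(2) = 2.
Linear factors from roots: (y + 2).
Complete factorization: h(y) = (y + 2)·(y^2 + 1)·(y^3 + 2y^2 + 2y + 2).
Factor degrees with multiplicity: 1 + 2 + 3 = 6.

1, 2, 3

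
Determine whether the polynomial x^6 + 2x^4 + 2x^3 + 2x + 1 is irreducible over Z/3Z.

Write g(x) = x^6 + 2x^4 + 2x^3 + 2x + 1.
Check for roots in Z/3Z: g(0) = 1; g(1) = 2; g(2) = 0 → root.
g(2) = 0, so (x − 2) divides g(x); g is reducible.

No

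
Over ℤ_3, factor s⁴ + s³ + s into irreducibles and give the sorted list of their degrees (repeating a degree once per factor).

1, 1, 2

Write f(s) = s⁴ + s³ + s.
Roots in ℤ_3: f(0) = 0 → root; f(1) = 0 → root; f(2) = 2.
Linear factors from roots: (s), (s - 1).
Complete factorization: f(s) = (s)·(s - 1)·(s² - s - 1).
Factor degrees with multiplicity: 1 + 1 + 2 = 4.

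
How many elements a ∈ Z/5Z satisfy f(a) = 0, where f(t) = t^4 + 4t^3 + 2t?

Evaluate at each of the 5 elements of Z/5Z:
f(0) = 0 → root; f(1) = 2; f(2) = 2; f(3) = 0 → root; f(4) = 0 → root.
Roots: {0, 3, 4}.

3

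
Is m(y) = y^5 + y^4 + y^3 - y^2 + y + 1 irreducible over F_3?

Yes

Check for roots in F_3: m(0) = 1; m(1) = 1; m(2) = 1.
No roots, so no linear factors.
Monic irreducibles of degree 2 over GF(3): y^2 + 1, y^2 + y - 1, y^2 - y - 1.
None of them divide m (all give nonzero remainder).
No irreducible factor of degree ≤ 2 exists, so m is irreducible over GF(3).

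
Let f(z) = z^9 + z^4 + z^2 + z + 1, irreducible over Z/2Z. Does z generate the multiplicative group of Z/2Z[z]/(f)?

|GF(2^9)^×| = 2^9 − 1 = 511. Prime factorization: 511 = 7·73.
f is primitive ⇔ z has order 511 in GF(2)[z]/(f), i.e. z^(511/q) ≠ 1 for each prime q | 511.
z^(73) mod f = 1
z^(7) mod f = z^7.
Since z^(73) = 1, the order of z divides 73 < 511; not primitive.

No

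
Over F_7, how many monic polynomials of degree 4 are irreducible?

The number of monic irreducibles of degree 4 over GF(7) is (1/4)·Σ_{d∣4} μ(4/d) 7^d.
Divisors of 4: 1, 2, 4; μ(4/d) for each: 0, -1, 1.
Σ = − 7^2 + 7^4 = 2352.
N = 2352/4 = 588.

588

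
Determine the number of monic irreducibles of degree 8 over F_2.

x^(2^8) − x is the product of all monic irreducibles of degree dividing 8; Möbius inversion gives N = (1/8) Σ μ(8/d)·2^d.
Divisors of 8: 1, 2, 4, 8; μ(8/d) for each: 0, 0, -1, 1.
Σ = − 2^4 + 2^8 = 240.
N = 240/8 = 30.

30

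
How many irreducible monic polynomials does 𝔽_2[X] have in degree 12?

335

The number of monic irreducibles of degree 12 over GF(2) is (1/12)·Σ_{d∣12} μ(12/d) 2^d.
Divisors of 12: 1, 2, 3, 4, 6, 12; μ(12/d) for each: 0, 1, 0, -1, -1, 1.
Σ = 2^2 − 2^4 − 2^6 + 2^12 = 4020.
N = 4020/12 = 335.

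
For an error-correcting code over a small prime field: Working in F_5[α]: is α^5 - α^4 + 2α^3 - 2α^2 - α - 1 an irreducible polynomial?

Yes

Write m(α) = α^5 - α^4 + 2α^3 - 2α^2 - α - 1.
Check for roots in F_5: m(0) = 4; m(1) = 3; m(2) = 1; m(3) = 4; m(4) = 4.
No roots, so no linear factors.
Degree-2 irreducible divisors: test the 10 monic irreducibles of degree 2 over GF(5).
None of them divide m (all give nonzero remainder).
No irreducible factor of degree ≤ 2 exists, so m is irreducible over GF(5).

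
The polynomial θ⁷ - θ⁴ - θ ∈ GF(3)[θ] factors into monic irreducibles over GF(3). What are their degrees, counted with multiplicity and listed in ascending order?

1, 2, 2, 2

Write f(θ) = θ⁷ - θ⁴ - θ.
Roots in GF(3): f(0) = 0 → root; f(1) = 2; f(2) = 2.
Linear factors from roots: (θ).
Complete factorization: f(θ) = (θ)·(θ² - θ - 1)^3.
Factor degrees with multiplicity: 1 + 2 + 2 + 2 = 7.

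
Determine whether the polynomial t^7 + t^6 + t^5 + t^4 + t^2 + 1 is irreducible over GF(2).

No

Write g(t) = t^7 + t^6 + t^5 + t^4 + t^2 + 1.
Check for roots in GF(2): g(0) = 1; g(1) = 0 → root.
g(1) = 0, so (t − 1) divides g(t); g is reducible.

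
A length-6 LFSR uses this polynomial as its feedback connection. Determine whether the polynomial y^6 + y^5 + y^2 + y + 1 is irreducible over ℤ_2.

Yes

Write m(y) = y^6 + y^5 + y^2 + y + 1.
Check for roots in ℤ_2: m(0) = 1; m(1) = 1.
No roots, so no linear factors.
Monic irreducibles of degree 2 over GF(2): y^2 + y + 1.
None of them divide m (all give nonzero remainder).
Monic irreducibles of degree 3 over GF(2): y^3 + y + 1, y^3 + y^2 + 1.
None of them divide m (all give nonzero remainder).
No irreducible factor of degree ≤ 3 exists, so m is irreducible over GF(2).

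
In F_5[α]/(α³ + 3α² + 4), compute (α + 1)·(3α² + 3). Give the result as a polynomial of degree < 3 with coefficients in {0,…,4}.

Multiply in F_5[α]: (α + 1)·(3α² + 3) = 3α³ + 3α² + 3α + 3.
Reduce using α³ ≡ 2α² + 1 (mod α³ + 3α² + 4).
Reduced: 4α² + 3α + 1.

4α^2 + 3α + 1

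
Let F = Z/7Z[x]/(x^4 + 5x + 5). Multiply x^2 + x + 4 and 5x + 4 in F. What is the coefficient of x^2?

Multiply in Z/7Z[x]: (x^2 + x + 4)·(5x + 4) = 5x^3 + 2x^2 + 3x + 2.
Reduced: 5x^3 + 2x^2 + 3x + 2.

2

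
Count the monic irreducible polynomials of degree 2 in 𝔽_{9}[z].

x^(9^2) − x is the product of all monic irreducibles of degree dividing 2; Möbius inversion gives N = (1/2) Σ μ(2/d)·9^d.
Divisors of 2: 1, 2; μ(2/d) for each: -1, 1.
Σ = − 9^1 + 9^2 = 72.
N = 72/2 = 36.

36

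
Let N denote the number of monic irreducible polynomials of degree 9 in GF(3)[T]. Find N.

2184

By the necklace-counting formula, N_3(9) = (1/9) Σ_{d|9} μ(9/d)·3^d.
Divisors of 9: 1, 3, 9; μ(9/d) for each: 0, -1, 1.
Σ = − 3^3 + 3^9 = 19656.
N = 19656/9 = 2184.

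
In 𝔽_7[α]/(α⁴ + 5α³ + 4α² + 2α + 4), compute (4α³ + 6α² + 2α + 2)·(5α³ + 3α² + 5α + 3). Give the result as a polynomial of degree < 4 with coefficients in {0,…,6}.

3α^3 + 4α^2 + 5α + 3

Multiply in 𝔽_7[α]: (4α³ + 6α² + 2α + 2)·(5α³ + 3α² + 5α + 3) = 6α⁶ + 6α⁴ + 2α³ + 6α² + 2α + 6.
Reduce using α⁴ ≡ 2α³ + 3α² + 5α + 3 (mod α⁴ + 5α³ + 4α² + 2α + 4).
Reduced: 3α³ + 4α² + 5α + 3.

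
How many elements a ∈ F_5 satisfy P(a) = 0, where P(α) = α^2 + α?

2

Evaluate at each of the 5 elements of F_5:
P(0) = 0 → root; P(1) = 2; P(2) = 1; P(3) = 2; P(4) = 0 → root.
Roots: {0, 4}.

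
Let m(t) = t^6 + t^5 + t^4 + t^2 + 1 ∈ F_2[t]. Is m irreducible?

Check for roots in F_2: m(0) = 1; m(1) = 1.
No roots, so no linear factors.
Monic irreducibles of degree 2 over GF(2): t^2 + t + 1.
None of them divide m (all give nonzero remainder).
Monic irreducibles of degree 3 over GF(2): t^3 + t + 1, t^3 + t^2 + 1.
None of them divide m (all give nonzero remainder).
No irreducible factor of degree ≤ 3 exists, so m is irreducible over GF(2).

Yes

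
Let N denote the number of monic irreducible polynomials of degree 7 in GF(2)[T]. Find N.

By the necklace-counting formula, N_2(7) = (1/7) Σ_{d|7} μ(7/d)·2^d.
Divisors of 7: 1, 7; μ(7/d) for each: -1, 1.
Σ = − 2^1 + 2^7 = 126.
N = 126/7 = 18.

18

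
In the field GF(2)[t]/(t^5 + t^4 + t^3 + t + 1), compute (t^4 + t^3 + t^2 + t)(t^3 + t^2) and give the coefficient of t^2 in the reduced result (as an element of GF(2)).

Multiply in GF(2)[t]: (t^4 + t^3 + t^2 + t)·(t^3 + t^2) = t^7 + t^3.
Reduce using t^5 ≡ t^4 + t^3 + t + 1 (mod t^5 + t^4 + t^3 + t + 1).
Reduced: t^4 + t.

0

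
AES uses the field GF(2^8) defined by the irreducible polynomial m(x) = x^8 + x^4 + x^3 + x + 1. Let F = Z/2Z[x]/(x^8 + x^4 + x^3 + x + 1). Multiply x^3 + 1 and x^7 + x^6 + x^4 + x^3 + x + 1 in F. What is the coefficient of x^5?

0

Multiply in Z/2Z[x]: (x^3 + 1)·(x^7 + x^6 + x^4 + x^3 + x + 1) = x^10 + x^9 + x + 1.
Reduce using x^8 ≡ x^4 + x^3 + x + 1 (mod x^8 + x^4 + x^3 + x + 1).
Reduced: x^6 + x^4 + x^3 + 1.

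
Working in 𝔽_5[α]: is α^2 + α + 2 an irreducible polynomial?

Yes

Write g(α) = α^2 + α + 2.
Check for roots in 𝔽_5: g(0) = 2; g(1) = 4; g(2) = 3; g(3) = 4; g(4) = 2.
No roots. A degree-2 polynomial over a field with no linear factor is irreducible.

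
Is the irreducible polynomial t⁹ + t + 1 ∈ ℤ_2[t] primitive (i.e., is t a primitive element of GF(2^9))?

No

Write f(t) = t⁹ + t + 1.
|GF(2^9)^×| = 2^9 − 1 = 511. Prime factorization: 511 = 7·73.
f is primitive ⇔ t has order 511 in GF(2)[t]/(f), i.e. t^(511/q) ≠ 1 for each prime q | 511.
t^(73) mod f = 1
t^(7) mod f = t⁷.
Since t^(73) = 1, the order of t divides 73 < 511; not primitive.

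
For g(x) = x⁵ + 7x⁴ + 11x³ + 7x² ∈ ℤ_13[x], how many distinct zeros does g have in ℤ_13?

4

Evaluate at each of the 13 elements of ℤ_13:
g(0) = 0 → root; g(1) = 0 → root; g(2) = 0 → root; g(3) = 0 → root; g(4) = 5; g(5) = 2; g(6) = 2; g(7) = 4; g(8) = 11; g(9) = 7; g(10) = 12; g(11) = 7; g(12) = 2.
Roots: {0, 1, 2, 3}.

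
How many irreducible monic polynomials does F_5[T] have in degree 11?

4438920

The number of monic irreducibles of degree 11 over GF(5) is (1/11)·Σ_{d∣11} μ(11/d) 5^d.
Divisors of 11: 1, 11; μ(11/d) for each: -1, 1.
Σ = − 5^1 + 5^11 = 48828120.
N = 48828120/11 = 4438920.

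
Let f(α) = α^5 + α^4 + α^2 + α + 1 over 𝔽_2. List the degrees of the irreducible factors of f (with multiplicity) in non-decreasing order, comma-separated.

Roots in 𝔽_2: f(0) = 1; f(1) = 1.
Complete factorization: f(α) = (α^5 + α^4 + α^2 + α + 1).
Factor degrees with multiplicity: 5 = 5.

5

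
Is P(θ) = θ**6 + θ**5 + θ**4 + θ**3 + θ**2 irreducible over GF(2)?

Check for roots in GF(2): P(0) = 0 → root; P(1) = 1.
P(0) = 0, so (θ) divides P(θ); P is reducible.

No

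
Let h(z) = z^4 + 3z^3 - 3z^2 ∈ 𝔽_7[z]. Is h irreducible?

Check for roots in 𝔽_7: h(0) = 0 → root; h(1) = 1; h(2) = 0 → root; h(3) = 2; h(4) = 1; h(5) = 1; h(6) = 2.
h(0) = 0, so (z) divides h(z); h is reducible.

No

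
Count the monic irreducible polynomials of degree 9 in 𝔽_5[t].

217000

Gauss's count: N_{5}(9) = (1/9) Σ_{d|9} μ(9/d)·5^d.
Divisors of 9: 1, 3, 9; μ(9/d) for each: 0, -1, 1.
Σ = − 5^3 + 5^9 = 1953000.
N = 1953000/9 = 217000.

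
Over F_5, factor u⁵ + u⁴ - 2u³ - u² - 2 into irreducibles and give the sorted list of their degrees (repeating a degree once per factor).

2, 3

Write h(u) = u⁵ + u⁴ - 2u³ - u² - 2.
Roots in F_5: h(0) = 3; h(1) = 2; h(2) = 1; h(3) = 4; h(4) = 4.
Complete factorization: h(u) = (u² - 2)·(u³ + u² + 1).
Factor degrees with multiplicity: 2 + 3 = 5.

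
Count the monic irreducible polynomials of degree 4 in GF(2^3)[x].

The number of monic irreducibles of degree 4 over GF(8) is (1/4)·Σ_{d∣4} μ(4/d) 8^d.
Divisors of 4: 1, 2, 4; μ(4/d) for each: 0, -1, 1.
Σ = − 8^2 + 8^4 = 4032.
N = 4032/4 = 1008.

1008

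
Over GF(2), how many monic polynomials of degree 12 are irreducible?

By the necklace-counting formula, N_2(12) = (1/12) Σ_{d|12} μ(12/d)·2^d.
Divisors of 12: 1, 2, 3, 4, 6, 12; μ(12/d) for each: 0, 1, 0, -1, -1, 1.
Σ = 2^2 − 2^4 − 2^6 + 2^12 = 4020.
N = 4020/12 = 335.

335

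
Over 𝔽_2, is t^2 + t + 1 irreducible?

Yes

Write h(t) = t^2 + t + 1.
Check for roots in 𝔽_2: h(0) = 1; h(1) = 1.
No roots. A degree-2 polynomial over a field with no linear factor is irreducible.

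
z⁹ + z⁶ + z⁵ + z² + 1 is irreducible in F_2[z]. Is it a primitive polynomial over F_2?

No

Write f(z) = z⁹ + z⁶ + z⁵ + z² + 1.
|GF(2^9)^×| = 2^9 − 1 = 511. Prime factorization: 511 = 7·73.
f is primitive ⇔ z has order 511 in GF(2)[z]/(f), i.e. z^(511/q) ≠ 1 for each prime q | 511.
z^(73) mod f = 1
z^(7) mod f = z⁷.
Since z^(73) = 1, the order of z divides 73 < 511; not primitive.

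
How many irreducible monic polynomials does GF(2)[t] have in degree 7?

The number of monic irreducibles of degree 7 over GF(2) is (1/7)·Σ_{d∣7} μ(7/d) 2^d.
Divisors of 7: 1, 7; μ(7/d) for each: -1, 1.
Σ = − 2^1 + 2^7 = 126.
N = 126/7 = 18.

18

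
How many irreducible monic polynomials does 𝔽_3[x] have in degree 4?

18

By the necklace-counting formula, N_3(4) = (1/4) Σ_{d|4} μ(4/d)·3^d.
Divisors of 4: 1, 2, 4; μ(4/d) for each: 0, -1, 1.
Σ = − 3^2 + 3^4 = 72.
N = 72/4 = 18.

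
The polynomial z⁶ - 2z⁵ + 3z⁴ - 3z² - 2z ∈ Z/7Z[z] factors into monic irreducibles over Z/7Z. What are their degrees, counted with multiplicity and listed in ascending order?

Write h(z) = z⁶ - 2z⁵ + 3z⁴ - 3z² - 2z.
Linear factors from roots: (z), (z + 2).
Complete factorization: h(z) = (z)·(z + 2)·(z² + z - 3)·(z² + 2z - 2).
Factor degrees with multiplicity: 1 + 1 + 2 + 2 = 6.

1, 1, 2, 2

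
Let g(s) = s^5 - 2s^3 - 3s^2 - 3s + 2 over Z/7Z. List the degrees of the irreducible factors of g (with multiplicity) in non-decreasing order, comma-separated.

Linear factors from roots: (s - 2).
Complete factorization: g(s) = (s - 2)·(s^2 - 3)·(s^2 + 2s - 2).
Factor degrees with multiplicity: 1 + 2 + 2 = 5.

1, 2, 2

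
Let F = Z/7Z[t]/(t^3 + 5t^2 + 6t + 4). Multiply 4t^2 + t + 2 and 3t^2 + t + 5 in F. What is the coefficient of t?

4

Multiply in Z/7Z[t]: (4t^2 + t + 2)·(3t^2 + t + 5) = 5t^4 + 6t^2 + 3.
Reduce using t^3 ≡ 2t^2 + t + 3 (mod t^3 + 5t^2 + 6t + 4).
Reduced: 3t^2 + 4t + 5.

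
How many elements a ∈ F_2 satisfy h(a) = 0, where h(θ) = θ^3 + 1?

1

Evaluate at each of the 2 elements of F_2:
h(0) = 1; h(1) = 0 → root.
Roots: {1}.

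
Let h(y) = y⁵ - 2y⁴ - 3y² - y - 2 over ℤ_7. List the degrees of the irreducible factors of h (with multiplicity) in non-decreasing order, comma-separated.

Linear factors from roots: (y - 1), (y - 3), (y + 1).
Complete factorization: h(y) = (y + 1)·(y - 3)·(y - 1)·(y² + y - 3).
Factor degrees with multiplicity: 1 + 1 + 1 + 2 = 5.

1, 1, 1, 2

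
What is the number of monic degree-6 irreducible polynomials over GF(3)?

By the necklace-counting formula, N_3(6) = (1/6) Σ_{d|6} μ(6/d)·3^d.
Divisors of 6: 1, 2, 3, 6; μ(6/d) for each: 1, -1, -1, 1.
Σ = 3^1 − 3^2 − 3^3 + 3^6 = 696.
N = 696/6 = 116.

116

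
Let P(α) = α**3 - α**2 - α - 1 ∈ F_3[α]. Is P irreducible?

Yes

Check for roots in F_3: P(0) = 2; P(1) = 1; P(2) = 1.
No roots. A degree-3 polynomial over a field with no linear factor is irreducible.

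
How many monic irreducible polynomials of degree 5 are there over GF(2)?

6

The number of monic irreducibles of degree 5 over GF(2) is (1/5)·Σ_{d∣5} μ(5/d) 2^d.
Divisors of 5: 1, 5; μ(5/d) for each: -1, 1.
Σ = − 2^1 + 2^5 = 30.
N = 30/5 = 6.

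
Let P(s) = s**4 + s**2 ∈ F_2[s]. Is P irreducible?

Check for roots in F_2: P(0) = 0 → root; P(1) = 0 → root.
P(0) = 0, so (s) divides P(s); P is reducible.

No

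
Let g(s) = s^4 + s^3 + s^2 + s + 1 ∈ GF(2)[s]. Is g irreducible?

Yes

Check for roots in GF(2): g(0) = 1; g(1) = 1.
No roots, so no linear factors.
Monic irreducibles of degree 2 over GF(2): s^2 + s + 1.
None of them divide g (all give nonzero remainder).
No irreducible factor of degree ≤ 2 exists, so g is irreducible over GF(2).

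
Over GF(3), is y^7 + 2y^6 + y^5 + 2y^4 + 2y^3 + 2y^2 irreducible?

Write P(y) = y^7 + 2y^6 + y^5 + 2y^4 + 2y^3 + 2y^2.
Check for roots in GF(3): P(0) = 0 → root; P(1) = 1; P(2) = 2.
P(0) = 0, so (y) divides P(y); P is reducible.

No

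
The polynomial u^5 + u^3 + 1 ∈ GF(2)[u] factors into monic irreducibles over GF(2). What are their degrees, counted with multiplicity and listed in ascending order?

Write f(u) = u^5 + u^3 + 1.
Roots in GF(2): f(0) = 1; f(1) = 1.
Complete factorization: f(u) = (u^5 + u^3 + 1).
Factor degrees with multiplicity: 5 = 5.

5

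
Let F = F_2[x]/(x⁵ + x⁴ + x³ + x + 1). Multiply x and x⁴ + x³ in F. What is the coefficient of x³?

Multiply in F_2[x]: (x)·(x⁴ + x³) = x⁵ + x⁴.
Reduce using x⁵ ≡ x⁴ + x³ + x + 1 (mod x⁵ + x⁴ + x³ + x + 1).
Reduced: x³ + x + 1.

1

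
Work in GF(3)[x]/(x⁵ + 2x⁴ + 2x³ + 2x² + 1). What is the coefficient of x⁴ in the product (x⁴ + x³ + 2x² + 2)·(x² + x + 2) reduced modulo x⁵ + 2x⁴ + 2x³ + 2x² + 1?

0

Multiply in GF(3)[x]: (x⁴ + x³ + 2x² + 2)·(x² + x + 2) = x⁶ + 2x⁵ + 2x⁴ + x³ + 2x + 1.
Reduce using x⁵ ≡ x⁴ + x³ + x² + 2 (mod x⁵ + 2x⁴ + 2x³ + 2x² + 1).
Reduced: 2x³ + x + 1.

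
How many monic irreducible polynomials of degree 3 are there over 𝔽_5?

By the necklace-counting formula, N_5(3) = (1/3) Σ_{d|3} μ(3/d)·5^d.
Divisors of 3: 1, 3; μ(3/d) for each: -1, 1.
Σ = − 5^1 + 5^3 = 120.
N = 120/3 = 40.

40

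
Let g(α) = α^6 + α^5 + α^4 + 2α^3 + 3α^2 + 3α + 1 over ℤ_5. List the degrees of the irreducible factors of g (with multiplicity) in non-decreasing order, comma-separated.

1, 2, 3

Roots in ℤ_5: g(0) = 1; g(1) = 2; g(2) = 2; g(3) = 4; g(4) = 0 → root.
Linear factors from roots: (α + 1).
Complete factorization: g(α) = (α + 1)·(α^2 + α + 1)·(α^3 + 4α^2 + α + 1).
Factor degrees with multiplicity: 1 + 2 + 3 = 6.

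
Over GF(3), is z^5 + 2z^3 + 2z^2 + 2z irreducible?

Write P(z) = z^5 + 2z^3 + 2z^2 + 2z.
Check for roots in GF(3): P(0) = 0 → root; P(1) = 1; P(2) = 0 → root.
P(0) = 0, so (z) divides P(z); P is reducible.

No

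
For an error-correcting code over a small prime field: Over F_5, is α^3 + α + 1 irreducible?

Write g(α) = α^3 + α + 1.
Check for roots in F_5: g(0) = 1; g(1) = 3; g(2) = 1; g(3) = 1; g(4) = 4.
No roots. A degree-3 polynomial over a field with no linear factor is irreducible.

Yes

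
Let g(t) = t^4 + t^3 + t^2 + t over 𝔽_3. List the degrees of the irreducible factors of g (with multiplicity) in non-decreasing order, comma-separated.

Roots in 𝔽_3: g(0) = 0 → root; g(1) = 1; g(2) = 0 → root.
Linear factors from roots: (t), (t + 1).
Complete factorization: g(t) = (t)·(t + 1)·(t^2 + 1).
Factor degrees with multiplicity: 1 + 1 + 2 = 4.

1, 1, 2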